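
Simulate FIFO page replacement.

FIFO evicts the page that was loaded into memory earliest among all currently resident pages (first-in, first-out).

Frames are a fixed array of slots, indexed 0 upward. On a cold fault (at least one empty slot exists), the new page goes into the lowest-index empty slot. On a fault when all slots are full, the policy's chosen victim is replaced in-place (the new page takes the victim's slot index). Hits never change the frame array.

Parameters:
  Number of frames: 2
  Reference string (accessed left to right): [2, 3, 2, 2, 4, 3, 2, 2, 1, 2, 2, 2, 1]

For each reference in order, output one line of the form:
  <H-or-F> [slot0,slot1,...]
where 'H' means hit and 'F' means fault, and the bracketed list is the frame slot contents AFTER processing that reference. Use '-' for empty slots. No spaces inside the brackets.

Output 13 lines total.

F [2,-]
F [2,3]
H [2,3]
H [2,3]
F [4,3]
H [4,3]
F [4,2]
H [4,2]
F [1,2]
H [1,2]
H [1,2]
H [1,2]
H [1,2]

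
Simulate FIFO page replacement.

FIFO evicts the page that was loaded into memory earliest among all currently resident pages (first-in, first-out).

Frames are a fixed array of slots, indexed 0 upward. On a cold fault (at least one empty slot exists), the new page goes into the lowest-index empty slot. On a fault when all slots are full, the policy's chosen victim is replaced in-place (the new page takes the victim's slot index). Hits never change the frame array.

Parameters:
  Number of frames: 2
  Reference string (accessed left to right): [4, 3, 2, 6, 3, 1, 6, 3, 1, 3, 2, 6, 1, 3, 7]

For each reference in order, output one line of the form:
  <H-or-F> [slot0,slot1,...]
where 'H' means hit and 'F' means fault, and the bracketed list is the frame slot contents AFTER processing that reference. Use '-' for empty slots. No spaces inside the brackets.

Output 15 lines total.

F [4,-]
F [4,3]
F [2,3]
F [2,6]
F [3,6]
F [3,1]
F [6,1]
F [6,3]
F [1,3]
H [1,3]
F [1,2]
F [6,2]
F [6,1]
F [3,1]
F [3,7]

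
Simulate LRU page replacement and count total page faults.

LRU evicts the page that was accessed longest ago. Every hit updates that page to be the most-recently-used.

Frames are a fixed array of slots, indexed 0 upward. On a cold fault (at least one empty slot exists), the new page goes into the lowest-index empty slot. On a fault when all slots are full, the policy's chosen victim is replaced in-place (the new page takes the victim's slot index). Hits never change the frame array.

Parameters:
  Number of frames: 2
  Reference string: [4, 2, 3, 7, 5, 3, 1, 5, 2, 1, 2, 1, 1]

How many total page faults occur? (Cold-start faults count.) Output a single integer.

Step 0: ref 4 → FAULT, frames=[4,-]
Step 1: ref 2 → FAULT, frames=[4,2]
Step 2: ref 3 → FAULT (evict 4), frames=[3,2]
Step 3: ref 7 → FAULT (evict 2), frames=[3,7]
Step 4: ref 5 → FAULT (evict 3), frames=[5,7]
Step 5: ref 3 → FAULT (evict 7), frames=[5,3]
Step 6: ref 1 → FAULT (evict 5), frames=[1,3]
Step 7: ref 5 → FAULT (evict 3), frames=[1,5]
Step 8: ref 2 → FAULT (evict 1), frames=[2,5]
Step 9: ref 1 → FAULT (evict 5), frames=[2,1]
Step 10: ref 2 → HIT, frames=[2,1]
Step 11: ref 1 → HIT, frames=[2,1]
Step 12: ref 1 → HIT, frames=[2,1]
Total faults: 10

Answer: 10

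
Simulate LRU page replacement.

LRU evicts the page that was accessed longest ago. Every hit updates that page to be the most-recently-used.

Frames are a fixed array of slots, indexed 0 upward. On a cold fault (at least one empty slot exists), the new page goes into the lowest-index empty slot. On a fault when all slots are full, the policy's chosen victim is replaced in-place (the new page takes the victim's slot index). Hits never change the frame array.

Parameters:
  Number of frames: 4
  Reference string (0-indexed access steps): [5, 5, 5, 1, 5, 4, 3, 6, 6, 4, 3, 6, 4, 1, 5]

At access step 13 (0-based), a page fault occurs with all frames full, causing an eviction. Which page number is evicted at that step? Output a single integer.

Answer: 5

Derivation:
Step 0: ref 5 -> FAULT, frames=[5,-,-,-]
Step 1: ref 5 -> HIT, frames=[5,-,-,-]
Step 2: ref 5 -> HIT, frames=[5,-,-,-]
Step 3: ref 1 -> FAULT, frames=[5,1,-,-]
Step 4: ref 5 -> HIT, frames=[5,1,-,-]
Step 5: ref 4 -> FAULT, frames=[5,1,4,-]
Step 6: ref 3 -> FAULT, frames=[5,1,4,3]
Step 7: ref 6 -> FAULT, evict 1, frames=[5,6,4,3]
Step 8: ref 6 -> HIT, frames=[5,6,4,3]
Step 9: ref 4 -> HIT, frames=[5,6,4,3]
Step 10: ref 3 -> HIT, frames=[5,6,4,3]
Step 11: ref 6 -> HIT, frames=[5,6,4,3]
Step 12: ref 4 -> HIT, frames=[5,6,4,3]
Step 13: ref 1 -> FAULT, evict 5, frames=[1,6,4,3]
At step 13: evicted page 5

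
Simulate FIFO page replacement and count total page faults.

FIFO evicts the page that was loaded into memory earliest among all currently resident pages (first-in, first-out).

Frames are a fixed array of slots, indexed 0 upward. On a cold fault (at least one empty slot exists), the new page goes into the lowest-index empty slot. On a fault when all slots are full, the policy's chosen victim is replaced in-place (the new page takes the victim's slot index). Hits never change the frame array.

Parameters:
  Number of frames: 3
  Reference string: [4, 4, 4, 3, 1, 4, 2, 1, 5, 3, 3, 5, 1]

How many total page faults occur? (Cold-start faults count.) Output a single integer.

Answer: 7

Derivation:
Step 0: ref 4 → FAULT, frames=[4,-,-]
Step 1: ref 4 → HIT, frames=[4,-,-]
Step 2: ref 4 → HIT, frames=[4,-,-]
Step 3: ref 3 → FAULT, frames=[4,3,-]
Step 4: ref 1 → FAULT, frames=[4,3,1]
Step 5: ref 4 → HIT, frames=[4,3,1]
Step 6: ref 2 → FAULT (evict 4), frames=[2,3,1]
Step 7: ref 1 → HIT, frames=[2,3,1]
Step 8: ref 5 → FAULT (evict 3), frames=[2,5,1]
Step 9: ref 3 → FAULT (evict 1), frames=[2,5,3]
Step 10: ref 3 → HIT, frames=[2,5,3]
Step 11: ref 5 → HIT, frames=[2,5,3]
Step 12: ref 1 → FAULT (evict 2), frames=[1,5,3]
Total faults: 7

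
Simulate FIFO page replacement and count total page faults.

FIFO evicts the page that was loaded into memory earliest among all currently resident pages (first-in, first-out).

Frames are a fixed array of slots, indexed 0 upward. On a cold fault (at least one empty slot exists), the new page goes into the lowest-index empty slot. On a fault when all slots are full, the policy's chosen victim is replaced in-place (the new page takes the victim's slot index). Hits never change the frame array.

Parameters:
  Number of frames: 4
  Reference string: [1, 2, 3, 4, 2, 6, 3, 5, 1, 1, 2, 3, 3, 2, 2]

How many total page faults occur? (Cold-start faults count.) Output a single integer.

Answer: 9

Derivation:
Step 0: ref 1 → FAULT, frames=[1,-,-,-]
Step 1: ref 2 → FAULT, frames=[1,2,-,-]
Step 2: ref 3 → FAULT, frames=[1,2,3,-]
Step 3: ref 4 → FAULT, frames=[1,2,3,4]
Step 4: ref 2 → HIT, frames=[1,2,3,4]
Step 5: ref 6 → FAULT (evict 1), frames=[6,2,3,4]
Step 6: ref 3 → HIT, frames=[6,2,3,4]
Step 7: ref 5 → FAULT (evict 2), frames=[6,5,3,4]
Step 8: ref 1 → FAULT (evict 3), frames=[6,5,1,4]
Step 9: ref 1 → HIT, frames=[6,5,1,4]
Step 10: ref 2 → FAULT (evict 4), frames=[6,5,1,2]
Step 11: ref 3 → FAULT (evict 6), frames=[3,5,1,2]
Step 12: ref 3 → HIT, frames=[3,5,1,2]
Step 13: ref 2 → HIT, frames=[3,5,1,2]
Step 14: ref 2 → HIT, frames=[3,5,1,2]
Total faults: 9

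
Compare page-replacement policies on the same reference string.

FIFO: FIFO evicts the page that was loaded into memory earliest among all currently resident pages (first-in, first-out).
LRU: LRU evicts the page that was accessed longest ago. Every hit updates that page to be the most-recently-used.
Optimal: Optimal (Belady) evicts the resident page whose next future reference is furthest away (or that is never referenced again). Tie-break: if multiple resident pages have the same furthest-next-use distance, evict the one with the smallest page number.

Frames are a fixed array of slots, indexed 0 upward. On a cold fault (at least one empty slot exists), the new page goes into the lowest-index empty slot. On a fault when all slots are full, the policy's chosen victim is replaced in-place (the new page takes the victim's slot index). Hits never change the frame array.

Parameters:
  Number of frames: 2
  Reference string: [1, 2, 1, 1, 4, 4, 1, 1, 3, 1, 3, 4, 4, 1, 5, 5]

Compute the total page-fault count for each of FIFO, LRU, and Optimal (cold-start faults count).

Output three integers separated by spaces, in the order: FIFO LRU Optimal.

--- FIFO ---
  step 0: ref 1 -> FAULT, frames=[1,-] (faults so far: 1)
  step 1: ref 2 -> FAULT, frames=[1,2] (faults so far: 2)
  step 2: ref 1 -> HIT, frames=[1,2] (faults so far: 2)
  step 3: ref 1 -> HIT, frames=[1,2] (faults so far: 2)
  step 4: ref 4 -> FAULT, evict 1, frames=[4,2] (faults so far: 3)
  step 5: ref 4 -> HIT, frames=[4,2] (faults so far: 3)
  step 6: ref 1 -> FAULT, evict 2, frames=[4,1] (faults so far: 4)
  step 7: ref 1 -> HIT, frames=[4,1] (faults so far: 4)
  step 8: ref 3 -> FAULT, evict 4, frames=[3,1] (faults so far: 5)
  step 9: ref 1 -> HIT, frames=[3,1] (faults so far: 5)
  step 10: ref 3 -> HIT, frames=[3,1] (faults so far: 5)
  step 11: ref 4 -> FAULT, evict 1, frames=[3,4] (faults so far: 6)
  step 12: ref 4 -> HIT, frames=[3,4] (faults so far: 6)
  step 13: ref 1 -> FAULT, evict 3, frames=[1,4] (faults so far: 7)
  step 14: ref 5 -> FAULT, evict 4, frames=[1,5] (faults so far: 8)
  step 15: ref 5 -> HIT, frames=[1,5] (faults so far: 8)
  FIFO total faults: 8
--- LRU ---
  step 0: ref 1 -> FAULT, frames=[1,-] (faults so far: 1)
  step 1: ref 2 -> FAULT, frames=[1,2] (faults so far: 2)
  step 2: ref 1 -> HIT, frames=[1,2] (faults so far: 2)
  step 3: ref 1 -> HIT, frames=[1,2] (faults so far: 2)
  step 4: ref 4 -> FAULT, evict 2, frames=[1,4] (faults so far: 3)
  step 5: ref 4 -> HIT, frames=[1,4] (faults so far: 3)
  step 6: ref 1 -> HIT, frames=[1,4] (faults so far: 3)
  step 7: ref 1 -> HIT, frames=[1,4] (faults so far: 3)
  step 8: ref 3 -> FAULT, evict 4, frames=[1,3] (faults so far: 4)
  step 9: ref 1 -> HIT, frames=[1,3] (faults so far: 4)
  step 10: ref 3 -> HIT, frames=[1,3] (faults so far: 4)
  step 11: ref 4 -> FAULT, evict 1, frames=[4,3] (faults so far: 5)
  step 12: ref 4 -> HIT, frames=[4,3] (faults so far: 5)
  step 13: ref 1 -> FAULT, evict 3, frames=[4,1] (faults so far: 6)
  step 14: ref 5 -> FAULT, evict 4, frames=[5,1] (faults so far: 7)
  step 15: ref 5 -> HIT, frames=[5,1] (faults so far: 7)
  LRU total faults: 7
--- Optimal ---
  step 0: ref 1 -> FAULT, frames=[1,-] (faults so far: 1)
  step 1: ref 2 -> FAULT, frames=[1,2] (faults so far: 2)
  step 2: ref 1 -> HIT, frames=[1,2] (faults so far: 2)
  step 3: ref 1 -> HIT, frames=[1,2] (faults so far: 2)
  step 4: ref 4 -> FAULT, evict 2, frames=[1,4] (faults so far: 3)
  step 5: ref 4 -> HIT, frames=[1,4] (faults so far: 3)
  step 6: ref 1 -> HIT, frames=[1,4] (faults so far: 3)
  step 7: ref 1 -> HIT, frames=[1,4] (faults so far: 3)
  step 8: ref 3 -> FAULT, evict 4, frames=[1,3] (faults so far: 4)
  step 9: ref 1 -> HIT, frames=[1,3] (faults so far: 4)
  step 10: ref 3 -> HIT, frames=[1,3] (faults so far: 4)
  step 11: ref 4 -> FAULT, evict 3, frames=[1,4] (faults so far: 5)
  step 12: ref 4 -> HIT, frames=[1,4] (faults so far: 5)
  step 13: ref 1 -> HIT, frames=[1,4] (faults so far: 5)
  step 14: ref 5 -> FAULT, evict 1, frames=[5,4] (faults so far: 6)
  step 15: ref 5 -> HIT, frames=[5,4] (faults so far: 6)
  Optimal total faults: 6

Answer: 8 7 6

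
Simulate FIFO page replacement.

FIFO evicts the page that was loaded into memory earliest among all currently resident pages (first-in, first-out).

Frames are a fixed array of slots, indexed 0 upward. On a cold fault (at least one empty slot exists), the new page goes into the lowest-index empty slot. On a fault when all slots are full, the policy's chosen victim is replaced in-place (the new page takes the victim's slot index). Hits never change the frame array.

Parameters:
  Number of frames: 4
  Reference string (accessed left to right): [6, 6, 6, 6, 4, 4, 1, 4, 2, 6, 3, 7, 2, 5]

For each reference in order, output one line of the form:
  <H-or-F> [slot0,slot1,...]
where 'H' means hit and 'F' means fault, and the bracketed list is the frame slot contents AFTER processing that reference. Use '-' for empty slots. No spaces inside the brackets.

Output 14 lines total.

F [6,-,-,-]
H [6,-,-,-]
H [6,-,-,-]
H [6,-,-,-]
F [6,4,-,-]
H [6,4,-,-]
F [6,4,1,-]
H [6,4,1,-]
F [6,4,1,2]
H [6,4,1,2]
F [3,4,1,2]
F [3,7,1,2]
H [3,7,1,2]
F [3,7,5,2]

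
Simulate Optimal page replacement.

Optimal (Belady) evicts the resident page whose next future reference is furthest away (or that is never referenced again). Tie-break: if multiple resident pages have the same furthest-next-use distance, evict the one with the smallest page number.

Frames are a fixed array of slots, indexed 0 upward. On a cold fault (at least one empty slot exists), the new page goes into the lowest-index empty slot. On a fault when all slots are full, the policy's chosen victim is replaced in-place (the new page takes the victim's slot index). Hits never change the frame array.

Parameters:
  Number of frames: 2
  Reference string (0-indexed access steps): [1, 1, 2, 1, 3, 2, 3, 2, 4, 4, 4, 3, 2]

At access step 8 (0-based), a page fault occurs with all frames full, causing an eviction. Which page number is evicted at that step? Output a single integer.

Step 0: ref 1 -> FAULT, frames=[1,-]
Step 1: ref 1 -> HIT, frames=[1,-]
Step 2: ref 2 -> FAULT, frames=[1,2]
Step 3: ref 1 -> HIT, frames=[1,2]
Step 4: ref 3 -> FAULT, evict 1, frames=[3,2]
Step 5: ref 2 -> HIT, frames=[3,2]
Step 6: ref 3 -> HIT, frames=[3,2]
Step 7: ref 2 -> HIT, frames=[3,2]
Step 8: ref 4 -> FAULT, evict 2, frames=[3,4]
At step 8: evicted page 2

Answer: 2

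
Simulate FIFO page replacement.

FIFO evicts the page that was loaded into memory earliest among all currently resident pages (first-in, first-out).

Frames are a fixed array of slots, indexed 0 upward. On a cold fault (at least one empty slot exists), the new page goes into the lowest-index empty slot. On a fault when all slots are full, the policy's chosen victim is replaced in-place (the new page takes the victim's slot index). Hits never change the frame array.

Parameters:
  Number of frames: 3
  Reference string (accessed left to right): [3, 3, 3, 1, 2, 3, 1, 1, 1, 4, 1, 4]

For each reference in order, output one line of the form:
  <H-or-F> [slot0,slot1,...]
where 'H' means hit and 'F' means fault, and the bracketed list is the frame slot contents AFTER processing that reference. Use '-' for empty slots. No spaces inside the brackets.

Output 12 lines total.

F [3,-,-]
H [3,-,-]
H [3,-,-]
F [3,1,-]
F [3,1,2]
H [3,1,2]
H [3,1,2]
H [3,1,2]
H [3,1,2]
F [4,1,2]
H [4,1,2]
H [4,1,2]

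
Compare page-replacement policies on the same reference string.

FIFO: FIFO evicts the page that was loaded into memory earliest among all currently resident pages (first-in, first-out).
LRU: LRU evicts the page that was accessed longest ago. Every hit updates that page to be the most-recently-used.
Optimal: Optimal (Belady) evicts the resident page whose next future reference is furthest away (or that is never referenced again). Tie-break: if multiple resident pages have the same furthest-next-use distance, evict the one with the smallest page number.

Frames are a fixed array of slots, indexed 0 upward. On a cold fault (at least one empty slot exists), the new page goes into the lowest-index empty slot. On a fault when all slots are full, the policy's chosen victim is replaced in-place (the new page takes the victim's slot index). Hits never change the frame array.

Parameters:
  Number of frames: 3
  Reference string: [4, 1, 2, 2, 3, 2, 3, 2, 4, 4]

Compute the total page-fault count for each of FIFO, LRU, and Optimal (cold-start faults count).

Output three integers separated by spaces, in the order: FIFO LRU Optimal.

--- FIFO ---
  step 0: ref 4 -> FAULT, frames=[4,-,-] (faults so far: 1)
  step 1: ref 1 -> FAULT, frames=[4,1,-] (faults so far: 2)
  step 2: ref 2 -> FAULT, frames=[4,1,2] (faults so far: 3)
  step 3: ref 2 -> HIT, frames=[4,1,2] (faults so far: 3)
  step 4: ref 3 -> FAULT, evict 4, frames=[3,1,2] (faults so far: 4)
  step 5: ref 2 -> HIT, frames=[3,1,2] (faults so far: 4)
  step 6: ref 3 -> HIT, frames=[3,1,2] (faults so far: 4)
  step 7: ref 2 -> HIT, frames=[3,1,2] (faults so far: 4)
  step 8: ref 4 -> FAULT, evict 1, frames=[3,4,2] (faults so far: 5)
  step 9: ref 4 -> HIT, frames=[3,4,2] (faults so far: 5)
  FIFO total faults: 5
--- LRU ---
  step 0: ref 4 -> FAULT, frames=[4,-,-] (faults so far: 1)
  step 1: ref 1 -> FAULT, frames=[4,1,-] (faults so far: 2)
  step 2: ref 2 -> FAULT, frames=[4,1,2] (faults so far: 3)
  step 3: ref 2 -> HIT, frames=[4,1,2] (faults so far: 3)
  step 4: ref 3 -> FAULT, evict 4, frames=[3,1,2] (faults so far: 4)
  step 5: ref 2 -> HIT, frames=[3,1,2] (faults so far: 4)
  step 6: ref 3 -> HIT, frames=[3,1,2] (faults so far: 4)
  step 7: ref 2 -> HIT, frames=[3,1,2] (faults so far: 4)
  step 8: ref 4 -> FAULT, evict 1, frames=[3,4,2] (faults so far: 5)
  step 9: ref 4 -> HIT, frames=[3,4,2] (faults so far: 5)
  LRU total faults: 5
--- Optimal ---
  step 0: ref 4 -> FAULT, frames=[4,-,-] (faults so far: 1)
  step 1: ref 1 -> FAULT, frames=[4,1,-] (faults so far: 2)
  step 2: ref 2 -> FAULT, frames=[4,1,2] (faults so far: 3)
  step 3: ref 2 -> HIT, frames=[4,1,2] (faults so far: 3)
  step 4: ref 3 -> FAULT, evict 1, frames=[4,3,2] (faults so far: 4)
  step 5: ref 2 -> HIT, frames=[4,3,2] (faults so far: 4)
  step 6: ref 3 -> HIT, frames=[4,3,2] (faults so far: 4)
  step 7: ref 2 -> HIT, frames=[4,3,2] (faults so far: 4)
  step 8: ref 4 -> HIT, frames=[4,3,2] (faults so far: 4)
  step 9: ref 4 -> HIT, frames=[4,3,2] (faults so far: 4)
  Optimal total faults: 4

Answer: 5 5 4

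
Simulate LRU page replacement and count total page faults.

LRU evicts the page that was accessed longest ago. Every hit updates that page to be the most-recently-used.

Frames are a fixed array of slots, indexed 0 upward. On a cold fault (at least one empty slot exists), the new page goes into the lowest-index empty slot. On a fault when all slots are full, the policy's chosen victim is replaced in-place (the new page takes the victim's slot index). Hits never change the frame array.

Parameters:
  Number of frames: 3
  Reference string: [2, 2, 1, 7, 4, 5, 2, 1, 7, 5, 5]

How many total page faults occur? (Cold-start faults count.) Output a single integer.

Step 0: ref 2 → FAULT, frames=[2,-,-]
Step 1: ref 2 → HIT, frames=[2,-,-]
Step 2: ref 1 → FAULT, frames=[2,1,-]
Step 3: ref 7 → FAULT, frames=[2,1,7]
Step 4: ref 4 → FAULT (evict 2), frames=[4,1,7]
Step 5: ref 5 → FAULT (evict 1), frames=[4,5,7]
Step 6: ref 2 → FAULT (evict 7), frames=[4,5,2]
Step 7: ref 1 → FAULT (evict 4), frames=[1,5,2]
Step 8: ref 7 → FAULT (evict 5), frames=[1,7,2]
Step 9: ref 5 → FAULT (evict 2), frames=[1,7,5]
Step 10: ref 5 → HIT, frames=[1,7,5]
Total faults: 9

Answer: 9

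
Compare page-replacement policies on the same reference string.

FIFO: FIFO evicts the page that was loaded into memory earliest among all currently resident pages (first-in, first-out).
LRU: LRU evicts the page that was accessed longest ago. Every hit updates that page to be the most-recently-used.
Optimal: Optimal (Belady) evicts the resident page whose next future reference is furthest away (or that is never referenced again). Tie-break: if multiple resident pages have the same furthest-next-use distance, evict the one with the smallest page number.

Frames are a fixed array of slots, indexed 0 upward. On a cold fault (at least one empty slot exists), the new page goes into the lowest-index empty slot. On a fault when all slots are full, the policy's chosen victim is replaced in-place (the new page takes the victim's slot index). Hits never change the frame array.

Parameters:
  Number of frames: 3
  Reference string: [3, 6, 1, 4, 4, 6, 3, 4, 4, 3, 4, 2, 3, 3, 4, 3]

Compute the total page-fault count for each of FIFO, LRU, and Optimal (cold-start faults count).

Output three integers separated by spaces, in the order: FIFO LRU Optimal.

Answer: 6 6 5

Derivation:
--- FIFO ---
  step 0: ref 3 -> FAULT, frames=[3,-,-] (faults so far: 1)
  step 1: ref 6 -> FAULT, frames=[3,6,-] (faults so far: 2)
  step 2: ref 1 -> FAULT, frames=[3,6,1] (faults so far: 3)
  step 3: ref 4 -> FAULT, evict 3, frames=[4,6,1] (faults so far: 4)
  step 4: ref 4 -> HIT, frames=[4,6,1] (faults so far: 4)
  step 5: ref 6 -> HIT, frames=[4,6,1] (faults so far: 4)
  step 6: ref 3 -> FAULT, evict 6, frames=[4,3,1] (faults so far: 5)
  step 7: ref 4 -> HIT, frames=[4,3,1] (faults so far: 5)
  step 8: ref 4 -> HIT, frames=[4,3,1] (faults so far: 5)
  step 9: ref 3 -> HIT, frames=[4,3,1] (faults so far: 5)
  step 10: ref 4 -> HIT, frames=[4,3,1] (faults so far: 5)
  step 11: ref 2 -> FAULT, evict 1, frames=[4,3,2] (faults so far: 6)
  step 12: ref 3 -> HIT, frames=[4,3,2] (faults so far: 6)
  step 13: ref 3 -> HIT, frames=[4,3,2] (faults so far: 6)
  step 14: ref 4 -> HIT, frames=[4,3,2] (faults so far: 6)
  step 15: ref 3 -> HIT, frames=[4,3,2] (faults so far: 6)
  FIFO total faults: 6
--- LRU ---
  step 0: ref 3 -> FAULT, frames=[3,-,-] (faults so far: 1)
  step 1: ref 6 -> FAULT, frames=[3,6,-] (faults so far: 2)
  step 2: ref 1 -> FAULT, frames=[3,6,1] (faults so far: 3)
  step 3: ref 4 -> FAULT, evict 3, frames=[4,6,1] (faults so far: 4)
  step 4: ref 4 -> HIT, frames=[4,6,1] (faults so far: 4)
  step 5: ref 6 -> HIT, frames=[4,6,1] (faults so far: 4)
  step 6: ref 3 -> FAULT, evict 1, frames=[4,6,3] (faults so far: 5)
  step 7: ref 4 -> HIT, frames=[4,6,3] (faults so far: 5)
  step 8: ref 4 -> HIT, frames=[4,6,3] (faults so far: 5)
  step 9: ref 3 -> HIT, frames=[4,6,3] (faults so far: 5)
  step 10: ref 4 -> HIT, frames=[4,6,3] (faults so far: 5)
  step 11: ref 2 -> FAULT, evict 6, frames=[4,2,3] (faults so far: 6)
  step 12: ref 3 -> HIT, frames=[4,2,3] (faults so far: 6)
  step 13: ref 3 -> HIT, frames=[4,2,3] (faults so far: 6)
  step 14: ref 4 -> HIT, frames=[4,2,3] (faults so far: 6)
  step 15: ref 3 -> HIT, frames=[4,2,3] (faults so far: 6)
  LRU total faults: 6
--- Optimal ---
  step 0: ref 3 -> FAULT, frames=[3,-,-] (faults so far: 1)
  step 1: ref 6 -> FAULT, frames=[3,6,-] (faults so far: 2)
  step 2: ref 1 -> FAULT, frames=[3,6,1] (faults so far: 3)
  step 3: ref 4 -> FAULT, evict 1, frames=[3,6,4] (faults so far: 4)
  step 4: ref 4 -> HIT, frames=[3,6,4] (faults so far: 4)
  step 5: ref 6 -> HIT, frames=[3,6,4] (faults so far: 4)
  step 6: ref 3 -> HIT, frames=[3,6,4] (faults so far: 4)
  step 7: ref 4 -> HIT, frames=[3,6,4] (faults so far: 4)
  step 8: ref 4 -> HIT, frames=[3,6,4] (faults so far: 4)
  step 9: ref 3 -> HIT, frames=[3,6,4] (faults so far: 4)
  step 10: ref 4 -> HIT, frames=[3,6,4] (faults so far: 4)
  step 11: ref 2 -> FAULT, evict 6, frames=[3,2,4] (faults so far: 5)
  step 12: ref 3 -> HIT, frames=[3,2,4] (faults so far: 5)
  step 13: ref 3 -> HIT, frames=[3,2,4] (faults so far: 5)
  step 14: ref 4 -> HIT, frames=[3,2,4] (faults so far: 5)
  step 15: ref 3 -> HIT, frames=[3,2,4] (faults so far: 5)
  Optimal total faults: 5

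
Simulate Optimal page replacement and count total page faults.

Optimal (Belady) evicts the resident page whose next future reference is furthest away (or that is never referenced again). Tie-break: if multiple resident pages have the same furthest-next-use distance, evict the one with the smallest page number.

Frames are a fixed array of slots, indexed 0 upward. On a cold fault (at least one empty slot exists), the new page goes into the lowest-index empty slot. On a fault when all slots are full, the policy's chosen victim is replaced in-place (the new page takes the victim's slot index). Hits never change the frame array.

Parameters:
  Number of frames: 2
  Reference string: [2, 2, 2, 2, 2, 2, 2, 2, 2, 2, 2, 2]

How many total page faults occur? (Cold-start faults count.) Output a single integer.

Step 0: ref 2 → FAULT, frames=[2,-]
Step 1: ref 2 → HIT, frames=[2,-]
Step 2: ref 2 → HIT, frames=[2,-]
Step 3: ref 2 → HIT, frames=[2,-]
Step 4: ref 2 → HIT, frames=[2,-]
Step 5: ref 2 → HIT, frames=[2,-]
Step 6: ref 2 → HIT, frames=[2,-]
Step 7: ref 2 → HIT, frames=[2,-]
Step 8: ref 2 → HIT, frames=[2,-]
Step 9: ref 2 → HIT, frames=[2,-]
Step 10: ref 2 → HIT, frames=[2,-]
Step 11: ref 2 → HIT, frames=[2,-]
Total faults: 1

Answer: 1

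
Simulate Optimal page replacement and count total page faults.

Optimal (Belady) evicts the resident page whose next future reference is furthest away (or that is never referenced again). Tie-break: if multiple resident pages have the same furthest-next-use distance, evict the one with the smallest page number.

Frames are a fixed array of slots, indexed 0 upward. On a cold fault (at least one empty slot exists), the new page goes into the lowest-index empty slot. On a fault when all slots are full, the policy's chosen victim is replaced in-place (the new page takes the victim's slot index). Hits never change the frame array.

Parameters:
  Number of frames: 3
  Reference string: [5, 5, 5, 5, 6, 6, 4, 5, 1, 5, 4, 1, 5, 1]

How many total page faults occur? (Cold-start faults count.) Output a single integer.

Step 0: ref 5 → FAULT, frames=[5,-,-]
Step 1: ref 5 → HIT, frames=[5,-,-]
Step 2: ref 5 → HIT, frames=[5,-,-]
Step 3: ref 5 → HIT, frames=[5,-,-]
Step 4: ref 6 → FAULT, frames=[5,6,-]
Step 5: ref 6 → HIT, frames=[5,6,-]
Step 6: ref 4 → FAULT, frames=[5,6,4]
Step 7: ref 5 → HIT, frames=[5,6,4]
Step 8: ref 1 → FAULT (evict 6), frames=[5,1,4]
Step 9: ref 5 → HIT, frames=[5,1,4]
Step 10: ref 4 → HIT, frames=[5,1,4]
Step 11: ref 1 → HIT, frames=[5,1,4]
Step 12: ref 5 → HIT, frames=[5,1,4]
Step 13: ref 1 → HIT, frames=[5,1,4]
Total faults: 4

Answer: 4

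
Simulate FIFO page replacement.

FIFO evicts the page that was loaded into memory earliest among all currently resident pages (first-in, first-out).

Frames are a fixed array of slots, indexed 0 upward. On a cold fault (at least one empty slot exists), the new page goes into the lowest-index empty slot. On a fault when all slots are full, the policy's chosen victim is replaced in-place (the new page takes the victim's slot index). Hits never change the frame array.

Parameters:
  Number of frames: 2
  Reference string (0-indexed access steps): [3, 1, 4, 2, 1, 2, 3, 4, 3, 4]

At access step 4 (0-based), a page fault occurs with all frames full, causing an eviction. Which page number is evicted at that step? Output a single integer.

Step 0: ref 3 -> FAULT, frames=[3,-]
Step 1: ref 1 -> FAULT, frames=[3,1]
Step 2: ref 4 -> FAULT, evict 3, frames=[4,1]
Step 3: ref 2 -> FAULT, evict 1, frames=[4,2]
Step 4: ref 1 -> FAULT, evict 4, frames=[1,2]
At step 4: evicted page 4

Answer: 4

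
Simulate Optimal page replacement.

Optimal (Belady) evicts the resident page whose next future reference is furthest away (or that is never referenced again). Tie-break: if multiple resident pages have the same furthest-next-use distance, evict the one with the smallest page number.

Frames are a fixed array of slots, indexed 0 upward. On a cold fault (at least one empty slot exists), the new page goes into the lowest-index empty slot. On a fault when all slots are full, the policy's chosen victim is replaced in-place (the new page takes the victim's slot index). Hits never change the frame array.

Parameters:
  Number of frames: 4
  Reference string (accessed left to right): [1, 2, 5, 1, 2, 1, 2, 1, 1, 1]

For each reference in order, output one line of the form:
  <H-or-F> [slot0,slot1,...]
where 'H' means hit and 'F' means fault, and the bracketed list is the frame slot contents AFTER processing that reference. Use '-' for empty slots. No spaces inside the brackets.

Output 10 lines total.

F [1,-,-,-]
F [1,2,-,-]
F [1,2,5,-]
H [1,2,5,-]
H [1,2,5,-]
H [1,2,5,-]
H [1,2,5,-]
H [1,2,5,-]
H [1,2,5,-]
H [1,2,5,-]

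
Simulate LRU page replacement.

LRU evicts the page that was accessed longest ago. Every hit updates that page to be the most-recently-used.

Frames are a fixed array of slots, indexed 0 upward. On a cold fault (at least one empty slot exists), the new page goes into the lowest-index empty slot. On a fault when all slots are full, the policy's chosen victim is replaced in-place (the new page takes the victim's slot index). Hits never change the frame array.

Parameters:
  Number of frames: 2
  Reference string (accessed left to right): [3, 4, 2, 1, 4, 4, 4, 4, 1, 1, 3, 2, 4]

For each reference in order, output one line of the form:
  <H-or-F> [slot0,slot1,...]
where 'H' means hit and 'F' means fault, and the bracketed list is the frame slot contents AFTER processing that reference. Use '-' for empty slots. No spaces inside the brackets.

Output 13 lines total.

F [3,-]
F [3,4]
F [2,4]
F [2,1]
F [4,1]
H [4,1]
H [4,1]
H [4,1]
H [4,1]
H [4,1]
F [3,1]
F [3,2]
F [4,2]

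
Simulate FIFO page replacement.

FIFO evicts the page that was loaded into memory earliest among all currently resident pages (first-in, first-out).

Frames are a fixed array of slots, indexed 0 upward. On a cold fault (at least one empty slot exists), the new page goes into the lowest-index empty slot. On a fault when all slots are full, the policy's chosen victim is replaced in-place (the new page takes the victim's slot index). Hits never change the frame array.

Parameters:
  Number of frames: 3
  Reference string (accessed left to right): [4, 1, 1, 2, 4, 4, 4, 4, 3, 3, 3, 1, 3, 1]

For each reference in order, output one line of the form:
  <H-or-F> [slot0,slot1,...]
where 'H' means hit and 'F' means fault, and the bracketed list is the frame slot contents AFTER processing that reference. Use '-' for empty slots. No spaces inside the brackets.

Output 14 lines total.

F [4,-,-]
F [4,1,-]
H [4,1,-]
F [4,1,2]
H [4,1,2]
H [4,1,2]
H [4,1,2]
H [4,1,2]
F [3,1,2]
H [3,1,2]
H [3,1,2]
H [3,1,2]
H [3,1,2]
H [3,1,2]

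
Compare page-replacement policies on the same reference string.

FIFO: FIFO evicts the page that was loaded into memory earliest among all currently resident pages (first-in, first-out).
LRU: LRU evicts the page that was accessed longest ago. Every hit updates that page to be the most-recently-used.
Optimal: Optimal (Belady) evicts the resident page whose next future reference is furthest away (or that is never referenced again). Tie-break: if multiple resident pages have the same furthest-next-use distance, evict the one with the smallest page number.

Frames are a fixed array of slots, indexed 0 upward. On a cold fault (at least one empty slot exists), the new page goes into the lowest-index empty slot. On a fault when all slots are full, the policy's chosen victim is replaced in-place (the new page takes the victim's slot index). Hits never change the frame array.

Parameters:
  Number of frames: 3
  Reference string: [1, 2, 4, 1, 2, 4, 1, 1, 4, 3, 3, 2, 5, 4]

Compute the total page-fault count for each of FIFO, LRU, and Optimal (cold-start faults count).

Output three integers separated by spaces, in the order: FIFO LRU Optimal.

Answer: 5 7 5

Derivation:
--- FIFO ---
  step 0: ref 1 -> FAULT, frames=[1,-,-] (faults so far: 1)
  step 1: ref 2 -> FAULT, frames=[1,2,-] (faults so far: 2)
  step 2: ref 4 -> FAULT, frames=[1,2,4] (faults so far: 3)
  step 3: ref 1 -> HIT, frames=[1,2,4] (faults so far: 3)
  step 4: ref 2 -> HIT, frames=[1,2,4] (faults so far: 3)
  step 5: ref 4 -> HIT, frames=[1,2,4] (faults so far: 3)
  step 6: ref 1 -> HIT, frames=[1,2,4] (faults so far: 3)
  step 7: ref 1 -> HIT, frames=[1,2,4] (faults so far: 3)
  step 8: ref 4 -> HIT, frames=[1,2,4] (faults so far: 3)
  step 9: ref 3 -> FAULT, evict 1, frames=[3,2,4] (faults so far: 4)
  step 10: ref 3 -> HIT, frames=[3,2,4] (faults so far: 4)
  step 11: ref 2 -> HIT, frames=[3,2,4] (faults so far: 4)
  step 12: ref 5 -> FAULT, evict 2, frames=[3,5,4] (faults so far: 5)
  step 13: ref 4 -> HIT, frames=[3,5,4] (faults so far: 5)
  FIFO total faults: 5
--- LRU ---
  step 0: ref 1 -> FAULT, frames=[1,-,-] (faults so far: 1)
  step 1: ref 2 -> FAULT, frames=[1,2,-] (faults so far: 2)
  step 2: ref 4 -> FAULT, frames=[1,2,4] (faults so far: 3)
  step 3: ref 1 -> HIT, frames=[1,2,4] (faults so far: 3)
  step 4: ref 2 -> HIT, frames=[1,2,4] (faults so far: 3)
  step 5: ref 4 -> HIT, frames=[1,2,4] (faults so far: 3)
  step 6: ref 1 -> HIT, frames=[1,2,4] (faults so far: 3)
  step 7: ref 1 -> HIT, frames=[1,2,4] (faults so far: 3)
  step 8: ref 4 -> HIT, frames=[1,2,4] (faults so far: 3)
  step 9: ref 3 -> FAULT, evict 2, frames=[1,3,4] (faults so far: 4)
  step 10: ref 3 -> HIT, frames=[1,3,4] (faults so far: 4)
  step 11: ref 2 -> FAULT, evict 1, frames=[2,3,4] (faults so far: 5)
  step 12: ref 5 -> FAULT, evict 4, frames=[2,3,5] (faults so far: 6)
  step 13: ref 4 -> FAULT, evict 3, frames=[2,4,5] (faults so far: 7)
  LRU total faults: 7
--- Optimal ---
  step 0: ref 1 -> FAULT, frames=[1,-,-] (faults so far: 1)
  step 1: ref 2 -> FAULT, frames=[1,2,-] (faults so far: 2)
  step 2: ref 4 -> FAULT, frames=[1,2,4] (faults so far: 3)
  step 3: ref 1 -> HIT, frames=[1,2,4] (faults so far: 3)
  step 4: ref 2 -> HIT, frames=[1,2,4] (faults so far: 3)
  step 5: ref 4 -> HIT, frames=[1,2,4] (faults so far: 3)
  step 6: ref 1 -> HIT, frames=[1,2,4] (faults so far: 3)
  step 7: ref 1 -> HIT, frames=[1,2,4] (faults so far: 3)
  step 8: ref 4 -> HIT, frames=[1,2,4] (faults so far: 3)
  step 9: ref 3 -> FAULT, evict 1, frames=[3,2,4] (faults so far: 4)
  step 10: ref 3 -> HIT, frames=[3,2,4] (faults so far: 4)
  step 11: ref 2 -> HIT, frames=[3,2,4] (faults so far: 4)
  step 12: ref 5 -> FAULT, evict 2, frames=[3,5,4] (faults so far: 5)
  step 13: ref 4 -> HIT, frames=[3,5,4] (faults so far: 5)
  Optimal total faults: 5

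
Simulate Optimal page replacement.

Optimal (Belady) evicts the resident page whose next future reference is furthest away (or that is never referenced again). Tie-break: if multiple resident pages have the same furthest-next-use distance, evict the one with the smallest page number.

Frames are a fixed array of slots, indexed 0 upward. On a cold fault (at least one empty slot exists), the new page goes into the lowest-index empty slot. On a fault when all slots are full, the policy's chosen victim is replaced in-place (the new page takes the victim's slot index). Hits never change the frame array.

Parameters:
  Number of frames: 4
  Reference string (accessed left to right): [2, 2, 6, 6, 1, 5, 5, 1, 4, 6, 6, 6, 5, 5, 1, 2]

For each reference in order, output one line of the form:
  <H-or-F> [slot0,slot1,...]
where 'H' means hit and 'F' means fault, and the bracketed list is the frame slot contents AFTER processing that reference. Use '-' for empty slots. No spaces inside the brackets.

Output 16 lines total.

F [2,-,-,-]
H [2,-,-,-]
F [2,6,-,-]
H [2,6,-,-]
F [2,6,1,-]
F [2,6,1,5]
H [2,6,1,5]
H [2,6,1,5]
F [4,6,1,5]
H [4,6,1,5]
H [4,6,1,5]
H [4,6,1,5]
H [4,6,1,5]
H [4,6,1,5]
H [4,6,1,5]
F [4,6,2,5]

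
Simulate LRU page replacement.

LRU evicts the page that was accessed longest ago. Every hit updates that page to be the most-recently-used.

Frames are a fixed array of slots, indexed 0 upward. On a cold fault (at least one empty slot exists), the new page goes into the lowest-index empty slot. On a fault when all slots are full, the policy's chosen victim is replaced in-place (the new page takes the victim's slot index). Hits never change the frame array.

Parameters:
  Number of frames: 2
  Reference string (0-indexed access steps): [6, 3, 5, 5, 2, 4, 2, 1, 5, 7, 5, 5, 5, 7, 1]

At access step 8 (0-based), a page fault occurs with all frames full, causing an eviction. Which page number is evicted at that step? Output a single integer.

Answer: 2

Derivation:
Step 0: ref 6 -> FAULT, frames=[6,-]
Step 1: ref 3 -> FAULT, frames=[6,3]
Step 2: ref 5 -> FAULT, evict 6, frames=[5,3]
Step 3: ref 5 -> HIT, frames=[5,3]
Step 4: ref 2 -> FAULT, evict 3, frames=[5,2]
Step 5: ref 4 -> FAULT, evict 5, frames=[4,2]
Step 6: ref 2 -> HIT, frames=[4,2]
Step 7: ref 1 -> FAULT, evict 4, frames=[1,2]
Step 8: ref 5 -> FAULT, evict 2, frames=[1,5]
At step 8: evicted page 2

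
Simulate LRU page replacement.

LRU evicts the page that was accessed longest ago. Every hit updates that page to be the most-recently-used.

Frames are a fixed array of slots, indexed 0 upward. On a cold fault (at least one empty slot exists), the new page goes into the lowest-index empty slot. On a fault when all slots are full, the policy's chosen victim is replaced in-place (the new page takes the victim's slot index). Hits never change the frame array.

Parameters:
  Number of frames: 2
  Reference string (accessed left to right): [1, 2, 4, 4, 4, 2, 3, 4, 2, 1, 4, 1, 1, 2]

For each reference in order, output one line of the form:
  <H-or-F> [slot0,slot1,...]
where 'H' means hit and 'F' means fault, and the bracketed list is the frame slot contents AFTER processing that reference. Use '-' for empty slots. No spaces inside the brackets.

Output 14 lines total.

F [1,-]
F [1,2]
F [4,2]
H [4,2]
H [4,2]
H [4,2]
F [3,2]
F [3,4]
F [2,4]
F [2,1]
F [4,1]
H [4,1]
H [4,1]
F [2,1]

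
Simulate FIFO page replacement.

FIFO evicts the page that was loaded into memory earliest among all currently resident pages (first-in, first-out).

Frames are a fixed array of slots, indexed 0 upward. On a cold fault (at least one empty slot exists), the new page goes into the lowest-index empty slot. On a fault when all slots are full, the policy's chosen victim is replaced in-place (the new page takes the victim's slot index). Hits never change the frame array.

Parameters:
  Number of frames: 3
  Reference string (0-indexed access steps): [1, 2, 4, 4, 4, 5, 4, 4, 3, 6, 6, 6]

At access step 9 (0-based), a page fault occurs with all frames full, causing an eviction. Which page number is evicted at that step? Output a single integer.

Answer: 4

Derivation:
Step 0: ref 1 -> FAULT, frames=[1,-,-]
Step 1: ref 2 -> FAULT, frames=[1,2,-]
Step 2: ref 4 -> FAULT, frames=[1,2,4]
Step 3: ref 4 -> HIT, frames=[1,2,4]
Step 4: ref 4 -> HIT, frames=[1,2,4]
Step 5: ref 5 -> FAULT, evict 1, frames=[5,2,4]
Step 6: ref 4 -> HIT, frames=[5,2,4]
Step 7: ref 4 -> HIT, frames=[5,2,4]
Step 8: ref 3 -> FAULT, evict 2, frames=[5,3,4]
Step 9: ref 6 -> FAULT, evict 4, frames=[5,3,6]
At step 9: evicted page 4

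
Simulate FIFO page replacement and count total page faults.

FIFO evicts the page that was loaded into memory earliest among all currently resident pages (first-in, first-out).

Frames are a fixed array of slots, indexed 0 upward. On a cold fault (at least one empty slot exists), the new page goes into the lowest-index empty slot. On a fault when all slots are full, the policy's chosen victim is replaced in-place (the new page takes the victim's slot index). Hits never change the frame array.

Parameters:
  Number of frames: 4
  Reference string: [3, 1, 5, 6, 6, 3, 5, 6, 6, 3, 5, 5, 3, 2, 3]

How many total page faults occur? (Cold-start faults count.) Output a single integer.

Answer: 6

Derivation:
Step 0: ref 3 → FAULT, frames=[3,-,-,-]
Step 1: ref 1 → FAULT, frames=[3,1,-,-]
Step 2: ref 5 → FAULT, frames=[3,1,5,-]
Step 3: ref 6 → FAULT, frames=[3,1,5,6]
Step 4: ref 6 → HIT, frames=[3,1,5,6]
Step 5: ref 3 → HIT, frames=[3,1,5,6]
Step 6: ref 5 → HIT, frames=[3,1,5,6]
Step 7: ref 6 → HIT, frames=[3,1,5,6]
Step 8: ref 6 → HIT, frames=[3,1,5,6]
Step 9: ref 3 → HIT, frames=[3,1,5,6]
Step 10: ref 5 → HIT, frames=[3,1,5,6]
Step 11: ref 5 → HIT, frames=[3,1,5,6]
Step 12: ref 3 → HIT, frames=[3,1,5,6]
Step 13: ref 2 → FAULT (evict 3), frames=[2,1,5,6]
Step 14: ref 3 → FAULT (evict 1), frames=[2,3,5,6]
Total faults: 6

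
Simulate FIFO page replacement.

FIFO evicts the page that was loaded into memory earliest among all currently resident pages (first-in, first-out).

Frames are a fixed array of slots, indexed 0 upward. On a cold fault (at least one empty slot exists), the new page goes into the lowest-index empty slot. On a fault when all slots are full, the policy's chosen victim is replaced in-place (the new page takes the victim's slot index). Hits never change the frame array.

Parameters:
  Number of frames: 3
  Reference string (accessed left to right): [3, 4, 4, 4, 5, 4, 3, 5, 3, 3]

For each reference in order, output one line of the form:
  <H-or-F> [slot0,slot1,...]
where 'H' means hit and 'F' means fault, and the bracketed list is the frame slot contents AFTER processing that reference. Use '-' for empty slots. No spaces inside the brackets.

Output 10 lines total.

F [3,-,-]
F [3,4,-]
H [3,4,-]
H [3,4,-]
F [3,4,5]
H [3,4,5]
H [3,4,5]
H [3,4,5]
H [3,4,5]
H [3,4,5]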